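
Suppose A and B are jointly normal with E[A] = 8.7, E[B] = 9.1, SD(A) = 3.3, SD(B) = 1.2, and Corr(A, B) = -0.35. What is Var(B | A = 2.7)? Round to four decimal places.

1.2636

The conditional variance in a bivariate normal is σ_B²(1 − ρ²), independent of x.
Var(B | A=2.7) = (1.2)²·(1 − (-0.35)²) = 1.44·0.8775 = 1.2636.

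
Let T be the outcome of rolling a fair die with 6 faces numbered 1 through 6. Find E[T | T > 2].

Given T > 2, T is equally likely to be any of {3, 4, 5, 6}.
E[T | T > 2] = (3 + 4 + 5 + 6) / 4 = 9/2.

9/2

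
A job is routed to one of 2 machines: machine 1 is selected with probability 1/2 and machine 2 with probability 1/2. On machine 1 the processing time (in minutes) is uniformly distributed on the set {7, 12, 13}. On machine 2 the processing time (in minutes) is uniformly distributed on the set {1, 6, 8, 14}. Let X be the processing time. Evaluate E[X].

E[X | machine 1] = (7+12+13)/3 = 32/3.
E[X | machine 2] = (1+6+8+14)/4 = 29/4.
E[X] = (1/2)·(32/3) + (1/2)·(29/4) = 215/24.

215/24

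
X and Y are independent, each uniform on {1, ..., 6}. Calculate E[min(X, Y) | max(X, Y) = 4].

P(max(X, Y) = 4) = 7/36.
Summing min(X,Y)·P(x,y) over outcomes with max(X, Y) = 4 gives 4/9.
E[min(X, Y) | max(X, Y) = 4] = (4/9) / (7/36) = 16/7.

16/7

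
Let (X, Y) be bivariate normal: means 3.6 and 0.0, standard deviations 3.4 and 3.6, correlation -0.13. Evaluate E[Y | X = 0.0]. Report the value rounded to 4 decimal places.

0.4955

The regression of Y on X has slope ρ·σ_Y/σ_X and passes through (μ_X, μ_Y).
E[Y | X=0.0] = 0.0 + (-0.13)·(3.6/3.4)·(0.0 − (3.6)) = 0.0 + (-0.13765)·(-3.6) = 0.4955.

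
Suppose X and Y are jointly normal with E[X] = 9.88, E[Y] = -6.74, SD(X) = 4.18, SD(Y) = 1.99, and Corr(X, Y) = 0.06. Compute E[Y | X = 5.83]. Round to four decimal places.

E[Y | X=x] = μ_Y + ρ(σ_Y/σ_X)(x − μ_X) for jointly normal variables.
E[Y | X=5.83] = -6.74 + (0.06)·(1.99/4.18)·(5.83 − (9.88)) = -6.74 + (0.028565)·(-4.05) = -6.8557.

-6.8557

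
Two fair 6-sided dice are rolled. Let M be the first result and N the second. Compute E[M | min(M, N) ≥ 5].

Outcomes with min(M, N) ≥ 5: (5,5), (5,6), (6,5), (6,6), each with probability 1/36.
E[M | min(M, N) ≥ 5] = (5 + 5 + 6 + 6) / 4 = 11/2.

11/2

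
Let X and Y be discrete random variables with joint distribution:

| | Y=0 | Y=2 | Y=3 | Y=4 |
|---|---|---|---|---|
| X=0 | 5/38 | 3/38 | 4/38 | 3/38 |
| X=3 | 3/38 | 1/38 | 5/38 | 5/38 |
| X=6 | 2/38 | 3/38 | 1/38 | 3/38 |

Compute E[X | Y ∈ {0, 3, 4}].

P(Y ∈ {0, 3, 4}) = 31/38.
Summing X·P(X=x,Y=y) over the conditioning event gives 75/38.
E[X | Y ∈ {0, 3, 4}] = (75/38) / (31/38) = 75/31.

75/31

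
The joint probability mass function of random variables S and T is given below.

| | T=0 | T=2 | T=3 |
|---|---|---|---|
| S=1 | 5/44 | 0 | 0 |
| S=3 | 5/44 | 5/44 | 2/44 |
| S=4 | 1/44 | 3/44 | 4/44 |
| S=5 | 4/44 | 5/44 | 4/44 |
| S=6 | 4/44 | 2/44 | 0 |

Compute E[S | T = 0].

P(T = 0) = 19/44.
Σ S·P over the event = 1·(5/44) + 3·(5/44) + 4·(1/44) + 5·(4/44) + 6·(4/44) = 17/11.
E[S | T = 0] = (17/11) / (19/44) = 68/19.

68/19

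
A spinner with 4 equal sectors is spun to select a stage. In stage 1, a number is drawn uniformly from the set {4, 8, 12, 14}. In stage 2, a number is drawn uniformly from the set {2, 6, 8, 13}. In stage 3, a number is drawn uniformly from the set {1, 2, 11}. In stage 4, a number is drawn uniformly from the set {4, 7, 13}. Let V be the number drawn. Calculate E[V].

E[V | stage 1] = (4+8+12+14)/4 = 19/2.
E[V | stage 2] = (2+6+8+13)/4 = 29/4.
E[V | stage 3] = (1+2+11)/3 = 14/3.
E[V | stage 4] = (4+7+13)/3 = 8.
By the law of total expectation,
E[V] = (1/4)·(19/2) + (1/4)·(29/4) + (1/4)·(14/3) + (1/4)·(8) = 353/48.

353/48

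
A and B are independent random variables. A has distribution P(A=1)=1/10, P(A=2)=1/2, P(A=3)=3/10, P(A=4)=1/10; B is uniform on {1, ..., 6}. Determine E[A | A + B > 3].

132/53

P(A + B > 3) = 53/60.
Summing A·P(x,y) over outcomes with A + B > 3 gives 11/5.
E[A | A + B > 3] = (11/5) / (53/60) = 132/53.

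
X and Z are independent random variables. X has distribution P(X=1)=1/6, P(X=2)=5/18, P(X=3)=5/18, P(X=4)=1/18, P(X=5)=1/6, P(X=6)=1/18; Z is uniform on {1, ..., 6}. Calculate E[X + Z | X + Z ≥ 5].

307/42

P(X + Z ≥ 5) = 7/9.
Summing (X+Z)·P(x,y) over outcomes with X + Z ≥ 5 gives 307/54.
E[X + Z | X + Z ≥ 5] = (307/54) / (7/9) = 307/42.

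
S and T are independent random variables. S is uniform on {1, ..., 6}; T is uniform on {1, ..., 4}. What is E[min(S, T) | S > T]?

15/7

P(S > T) = 7/12.
Summing min(S,T)·P(x,y) over outcomes with S > T gives 5/4.
E[min(S, T) | S > T] = (5/4) / (7/12) = 15/7.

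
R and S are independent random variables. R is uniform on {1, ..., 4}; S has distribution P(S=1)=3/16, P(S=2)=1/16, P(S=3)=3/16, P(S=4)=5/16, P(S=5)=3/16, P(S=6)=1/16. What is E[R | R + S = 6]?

13/6

P(R + S = 6) = 3/16.
Summing R·P(x,y) over outcomes with R + S = 6 gives 13/32.
E[R | R + S = 6] = (13/32) / (3/16) = 13/6.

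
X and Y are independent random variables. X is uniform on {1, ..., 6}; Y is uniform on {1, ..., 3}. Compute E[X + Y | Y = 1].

P(Y = 1) = 1/3.
Summing (X+Y)·P(x,y) over outcomes with Y = 1 gives 3/2.
E[X + Y | Y = 1] = (3/2) / (1/3) = 9/2.

9/2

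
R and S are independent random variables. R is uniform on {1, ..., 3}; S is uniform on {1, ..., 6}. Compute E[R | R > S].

P(R > S) = 1/6.
Summing R·P(x,y) over outcomes with R > S gives 4/9.
E[R | R > S] = (4/9) / (1/6) = 8/3.

8/3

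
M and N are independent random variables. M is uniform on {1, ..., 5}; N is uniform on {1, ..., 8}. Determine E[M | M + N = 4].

2

P(M + N = 4) = 3/40.
Summing M·P(x,y) over outcomes with M + N = 4 gives 3/20.
E[M | M + N = 4] = (3/20) / (3/40) = 2.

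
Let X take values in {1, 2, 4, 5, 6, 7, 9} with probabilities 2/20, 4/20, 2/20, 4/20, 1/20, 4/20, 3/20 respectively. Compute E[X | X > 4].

P(X > 4) = 3/5.
Σ over the event: 5·1/5 + 6·1/20 + 7·1/5 + 9·3/20 = 81/20.
E[X | X > 4] = (81/20) / (3/5) = 27/4.

27/4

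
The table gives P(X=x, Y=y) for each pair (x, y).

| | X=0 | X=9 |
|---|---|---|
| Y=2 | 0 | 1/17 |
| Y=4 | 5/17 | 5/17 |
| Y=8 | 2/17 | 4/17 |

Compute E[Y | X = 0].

36/7

P(X = 0) = 7/17.
Σ Y·P over the event = 4·(5/17) + 8·(2/17) = 36/17.
E[Y | X = 0] = (36/17) / (7/17) = 36/7.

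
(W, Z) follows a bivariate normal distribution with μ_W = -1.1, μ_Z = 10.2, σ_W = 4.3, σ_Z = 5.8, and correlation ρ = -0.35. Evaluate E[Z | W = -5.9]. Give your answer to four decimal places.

12.4660

For a bivariate normal, E[Z | W=x] = μ_Z + ρ·(σ_Z/σ_W)·(x − μ_W).
E[Z | W=-5.9] = 10.2 + (-0.35)·(5.8/4.3)·(-5.9 − (-1.1)) = 10.2 + (-0.47209)·(-4.8) = 12.4660.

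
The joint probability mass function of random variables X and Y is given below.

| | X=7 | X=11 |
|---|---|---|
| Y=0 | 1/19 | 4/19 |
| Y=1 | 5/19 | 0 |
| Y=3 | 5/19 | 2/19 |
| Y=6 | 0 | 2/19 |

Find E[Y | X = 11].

P(X = 11) = 8/19.
Σ Y·P over the event = 0·(4/19) + 3·(2/19) + 6·(2/19) = 18/19.
E[Y | X = 11] = (18/19) / (8/19) = 9/4.

9/4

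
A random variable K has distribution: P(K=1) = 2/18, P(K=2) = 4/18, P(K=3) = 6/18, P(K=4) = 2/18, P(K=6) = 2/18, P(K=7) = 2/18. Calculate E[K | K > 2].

13/3

P(K > 2) = 2/3.
Σ over the event: 3·1/3 + 4·1/9 + 6·1/9 + 7·1/9 = 26/9.
E[K | K > 2] = (26/9) / (2/3) = 13/3.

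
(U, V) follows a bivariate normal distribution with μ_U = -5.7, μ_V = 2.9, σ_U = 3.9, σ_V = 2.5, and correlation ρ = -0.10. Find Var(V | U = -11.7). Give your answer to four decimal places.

Var(V | U=x) = (1 − ρ²)·σ_V².
Var(V | U=-11.7) = (2.5)²·(1 − (-0.10)²) = 6.25·0.99 = 6.1875.

6.1875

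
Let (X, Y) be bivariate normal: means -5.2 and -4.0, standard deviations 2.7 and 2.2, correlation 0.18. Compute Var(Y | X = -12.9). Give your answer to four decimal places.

4.6832

For a bivariate normal, Var(Y | X=x) = σ_Y²(1 − ρ²).
Var(Y | X=-12.9) = (2.2)²·(1 − (0.18)²) = 4.84·0.9676 = 4.6832.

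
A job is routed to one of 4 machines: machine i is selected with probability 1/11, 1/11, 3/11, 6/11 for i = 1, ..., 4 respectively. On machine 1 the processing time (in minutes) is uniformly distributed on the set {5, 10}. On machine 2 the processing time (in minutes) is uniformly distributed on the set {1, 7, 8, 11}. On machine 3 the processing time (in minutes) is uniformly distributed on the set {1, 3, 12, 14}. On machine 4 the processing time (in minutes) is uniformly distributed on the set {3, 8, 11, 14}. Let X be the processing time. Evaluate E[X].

33/4

E[X | machine 1] = (5+10)/2 = 15/2.
E[X | machine 2] = (1+7+8+11)/4 = 27/4.
E[X | machine 3] = (1+3+12+14)/4 = 15/2.
E[X | machine 4] = (3+8+11+14)/4 = 9.
E[X] = (1/11)·(15/2) + (1/11)·(27/4) + (3/11)·(15/2) + (6/11)·(9) = 33/4.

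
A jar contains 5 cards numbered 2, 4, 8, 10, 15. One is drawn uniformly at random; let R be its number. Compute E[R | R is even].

P(R is even) = 4/5.
Σ over the event: 2·1/5 + 4·1/5 + 8·1/5 + 10·1/5 = 24/5.
E[R | R is even] = (24/5) / (4/5) = 6.

6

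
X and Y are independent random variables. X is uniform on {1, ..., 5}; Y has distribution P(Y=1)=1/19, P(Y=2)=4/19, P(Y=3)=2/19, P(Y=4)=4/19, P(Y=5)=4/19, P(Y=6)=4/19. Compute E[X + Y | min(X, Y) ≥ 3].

61/7

P(min(X, Y) ≥ 3) = 42/95.
Summing (X+Y)·P(x,y) over outcomes with min(X, Y) ≥ 3 gives 366/95.
E[X + Y | min(X, Y) ≥ 3] = (366/95) / (42/95) = 61/7.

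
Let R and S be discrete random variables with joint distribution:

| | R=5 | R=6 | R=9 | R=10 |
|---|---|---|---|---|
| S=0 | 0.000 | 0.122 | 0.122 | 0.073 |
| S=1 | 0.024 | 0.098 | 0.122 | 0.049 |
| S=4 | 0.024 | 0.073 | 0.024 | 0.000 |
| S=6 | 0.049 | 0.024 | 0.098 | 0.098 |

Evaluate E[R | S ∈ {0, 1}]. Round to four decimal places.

7.9607

P(S ∈ {0, 1}) = 0.610.
Summing R·P(R=x,S=y) over the conditioning event gives 4.856.
E[R | S ∈ {0, 1}] = (4.856) / (0.610) = 7.9607.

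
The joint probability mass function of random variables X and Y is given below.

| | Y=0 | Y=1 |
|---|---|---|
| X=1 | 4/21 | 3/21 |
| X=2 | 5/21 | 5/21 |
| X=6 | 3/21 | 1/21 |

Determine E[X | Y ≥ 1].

P(Y ≥ 1) = 3/7.
Σ X·P over the event = 1·(3/21) + 2·(5/21) + 6·(1/21) = 19/21.
E[X | Y ≥ 1] = (19/21) / (3/7) = 19/9.

19/9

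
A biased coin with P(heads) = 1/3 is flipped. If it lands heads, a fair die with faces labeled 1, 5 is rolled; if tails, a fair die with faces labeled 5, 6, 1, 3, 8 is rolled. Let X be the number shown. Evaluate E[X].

61/15

E[X | heads] = (1+5)/2 = 3.
E[X | tails] = (5+6+1+3+8)/5 = 23/5.
E[X] = (1/3)·(3) + (2/3)·(23/5) = 61/15.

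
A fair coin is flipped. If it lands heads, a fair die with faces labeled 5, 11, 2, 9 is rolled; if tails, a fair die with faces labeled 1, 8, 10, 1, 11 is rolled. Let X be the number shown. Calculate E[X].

E[X | heads] = (5+11+2+9)/4 = 27/4.
E[X | tails] = (1+8+10+1+11)/5 = 31/5.
E[X] = (1/2)·(27/4) + (1/2)·(31/5) = 259/40.

259/40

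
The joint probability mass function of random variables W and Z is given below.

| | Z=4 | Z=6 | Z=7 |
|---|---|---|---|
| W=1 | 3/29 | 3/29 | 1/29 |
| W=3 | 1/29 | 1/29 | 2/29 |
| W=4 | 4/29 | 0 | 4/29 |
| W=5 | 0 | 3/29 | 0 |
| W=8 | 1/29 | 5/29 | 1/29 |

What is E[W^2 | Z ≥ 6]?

P(Z ≥ 6) = 20/29.
Σ W^2·P over the event = 1·(3/29) + 1·(1/29) + 9·(1/29) + 9·(2/29) + 16·(4/29) + 25·(3/29) + 64·(5/29) + 64·(1/29) = 554/29.
E[W^2 | Z ≥ 6] = (554/29) / (20/29) = 277/10.

277/10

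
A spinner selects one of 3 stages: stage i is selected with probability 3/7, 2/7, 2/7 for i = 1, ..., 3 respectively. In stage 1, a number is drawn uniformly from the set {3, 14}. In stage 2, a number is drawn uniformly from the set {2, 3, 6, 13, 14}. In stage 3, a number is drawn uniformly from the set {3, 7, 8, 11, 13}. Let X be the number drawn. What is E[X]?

115/14

E[X | stage 1] = (3+14)/2 = 17/2.
E[X | stage 2] = (2+3+6+13+14)/5 = 38/5.
E[X | stage 3] = (3+7+8+11+13)/5 = 42/5.
E[X] = (3/7)·(17/2) + (2/7)·(38/5) + (2/7)·(42/5) = 115/14.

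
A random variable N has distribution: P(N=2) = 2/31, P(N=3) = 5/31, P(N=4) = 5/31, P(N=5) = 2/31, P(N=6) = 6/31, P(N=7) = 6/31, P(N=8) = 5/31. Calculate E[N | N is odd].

67/13

P(N is odd) = 13/31.
Σ over the event: 3·5/31 + 5·2/31 + 7·6/31 = 67/31.
E[N | N is odd] = (67/31) / (13/31) = 67/13.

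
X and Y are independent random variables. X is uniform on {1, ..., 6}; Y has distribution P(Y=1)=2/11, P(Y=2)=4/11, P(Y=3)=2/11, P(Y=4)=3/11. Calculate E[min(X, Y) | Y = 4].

3

P(Y = 4) = 3/11.
Summing min(X,Y)·P(x,y) over outcomes with Y = 4 gives 9/11.
E[min(X, Y) | Y = 4] = (9/11) / (3/11) = 3.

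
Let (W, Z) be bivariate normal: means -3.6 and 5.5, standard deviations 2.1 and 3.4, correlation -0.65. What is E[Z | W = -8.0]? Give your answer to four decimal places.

The regression of Z on W has slope ρ·σ_Z/σ_W and passes through (μ_W, μ_Z).
E[Z | W=-8.0] = 5.5 + (-0.65)·(3.4/2.1)·(-8.0 − (-3.6)) = 5.5 + (-1.05238)·(-4.4) = 10.1305.

10.1305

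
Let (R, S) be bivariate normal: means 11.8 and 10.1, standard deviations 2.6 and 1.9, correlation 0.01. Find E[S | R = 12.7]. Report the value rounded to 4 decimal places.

For a bivariate normal, E[S | R=x] = μ_S + ρ·(σ_S/σ_R)·(x − μ_R).
E[S | R=12.7] = 10.1 + (0.01)·(1.9/2.6)·(12.7 − (11.8)) = 10.1 + (0.0073077)·(0.9) = 10.1066.

10.1066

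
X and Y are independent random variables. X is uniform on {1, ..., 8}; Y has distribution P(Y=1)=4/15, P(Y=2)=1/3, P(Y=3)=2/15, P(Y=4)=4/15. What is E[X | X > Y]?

P(X > Y) = 7/10.
Summing X·P(x,y) over outcomes with X > Y gives 469/120.
E[X | X > Y] = (469/120) / (7/10) = 67/12.

67/12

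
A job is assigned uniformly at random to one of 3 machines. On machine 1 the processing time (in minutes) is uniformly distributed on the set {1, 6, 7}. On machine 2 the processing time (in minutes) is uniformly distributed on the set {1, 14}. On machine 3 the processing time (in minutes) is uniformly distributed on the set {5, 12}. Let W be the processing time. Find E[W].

62/9

E[W | machine 1] = (1+6+7)/3 = 14/3.
E[W | machine 2] = (1+14)/2 = 15/2.
E[W | machine 3] = (5+12)/2 = 17/2.
By the law of total expectation,
E[W] = (1/3)·(14/3) + (1/3)·(15/2) + (1/3)·(17/2) = 62/9.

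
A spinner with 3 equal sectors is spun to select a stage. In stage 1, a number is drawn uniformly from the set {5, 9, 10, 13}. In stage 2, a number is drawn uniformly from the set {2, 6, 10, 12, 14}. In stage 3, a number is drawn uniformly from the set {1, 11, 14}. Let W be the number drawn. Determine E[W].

1603/180

E[W | stage 1] = (5+9+10+13)/4 = 37/4.
E[W | stage 2] = (2+6+10+12+14)/5 = 44/5.
E[W | stage 3] = (1+11+14)/3 = 26/3.
By the law of total expectation,
E[W] = (1/3)·(37/4) + (1/3)·(44/5) + (1/3)·(26/3) = 1603/180.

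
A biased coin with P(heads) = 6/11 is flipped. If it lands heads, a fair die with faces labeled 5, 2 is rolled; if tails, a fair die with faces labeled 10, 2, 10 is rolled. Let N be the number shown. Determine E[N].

173/33

E[N | heads] = (5+2)/2 = 7/2.
E[N | tails] = (10+2+10)/3 = 22/3.
By the law of total expectation,
E[N] = (6/11)·(7/2) + (5/11)·(22/3) = 173/33.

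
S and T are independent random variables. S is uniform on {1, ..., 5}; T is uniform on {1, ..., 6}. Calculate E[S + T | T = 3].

6

Outcomes with T = 3: (1,3), (2,3), (3,3), (4,3), (5,3), each with probability 1/30.
E[S + T | T = 3] = (4 + 5 + 6 + 7 + 8) / 5 = 6.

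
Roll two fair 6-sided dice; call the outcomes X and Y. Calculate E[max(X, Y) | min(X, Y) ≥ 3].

41/8

P(min(X, Y) ≥ 3) = 4/9.
Summing max(X,Y)·P(x,y) over outcomes with min(X, Y) ≥ 3 gives 41/18.
E[max(X, Y) | min(X, Y) ≥ 3] = (41/18) / (4/9) = 41/8.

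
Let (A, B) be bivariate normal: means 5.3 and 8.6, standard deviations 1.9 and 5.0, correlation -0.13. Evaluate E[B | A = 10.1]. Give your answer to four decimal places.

6.9579

The regression of B on A has slope ρ·σ_B/σ_A and passes through (μ_A, μ_B).
E[B | A=10.1] = 8.6 + (-0.13)·(5.0/1.9)·(10.1 − (5.3)) = 8.6 + (-0.34211)·(4.8) = 6.9579.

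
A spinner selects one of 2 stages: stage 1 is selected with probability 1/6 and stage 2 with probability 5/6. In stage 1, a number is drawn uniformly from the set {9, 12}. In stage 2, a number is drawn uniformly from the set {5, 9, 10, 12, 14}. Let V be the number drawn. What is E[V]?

E[V | stage 1] = (9+12)/2 = 21/2.
E[V | stage 2] = (5+9+10+12+14)/5 = 10.
By the law of total expectation,
E[V] = (1/6)·(21/2) + (5/6)·(10) = 121/12.

121/12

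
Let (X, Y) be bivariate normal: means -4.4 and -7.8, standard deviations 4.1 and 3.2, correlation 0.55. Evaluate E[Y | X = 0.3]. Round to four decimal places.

The regression of Y on X has slope ρ·σ_Y/σ_X and passes through (μ_X, μ_Y).
E[Y | X=0.3] = -7.8 + (0.55)·(3.2/4.1)·(0.3 − (-4.4)) = -7.8 + (0.42927)·(4.7) = -5.7824.

-5.7824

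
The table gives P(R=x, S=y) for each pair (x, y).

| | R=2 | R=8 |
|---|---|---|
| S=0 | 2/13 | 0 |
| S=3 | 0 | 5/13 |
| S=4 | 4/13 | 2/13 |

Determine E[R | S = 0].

P(S = 0) = 2/13.
Σ R·P over the event = 2·(2/13) = 4/13.
E[R | S = 0] = (4/13) / (2/13) = 2.

2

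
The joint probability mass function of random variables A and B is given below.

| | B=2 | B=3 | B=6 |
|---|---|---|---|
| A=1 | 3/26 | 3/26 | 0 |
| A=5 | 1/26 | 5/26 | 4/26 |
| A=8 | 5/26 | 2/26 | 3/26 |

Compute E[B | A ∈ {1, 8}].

49/16

P(A ∈ {1, 8}) = 8/13.
Σ B·P over the event = 2·(3/26) + 3·(3/26) + 2·(5/26) + 3·(2/26) + 6·(3/26) = 49/26.
E[B | A ∈ {1, 8}] = (49/26) / (8/13) = 49/16.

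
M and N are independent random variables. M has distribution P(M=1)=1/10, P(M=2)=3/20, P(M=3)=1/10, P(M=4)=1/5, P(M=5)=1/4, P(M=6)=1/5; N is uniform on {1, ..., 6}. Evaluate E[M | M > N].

286/59

P(M > N) = 59/120.
Summing M·P(x,y) over outcomes with M > N gives 143/60.
E[M | M > N] = (143/60) / (59/120) = 286/59.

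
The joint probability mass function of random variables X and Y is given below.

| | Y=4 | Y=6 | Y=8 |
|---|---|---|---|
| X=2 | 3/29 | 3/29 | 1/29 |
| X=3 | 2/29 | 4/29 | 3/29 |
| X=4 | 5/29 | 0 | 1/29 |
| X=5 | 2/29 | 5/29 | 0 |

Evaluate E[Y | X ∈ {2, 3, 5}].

P(X ∈ {2, 3, 5}) = 23/29.
Σ Y·P over the event = 4·(3/29) + 6·(3/29) + 8·(1/29) + 4·(2/29) + 6·(4/29) + 8·(3/29) + 4·(2/29) + 6·(5/29) = 132/29.
E[Y | X ∈ {2, 3, 5}] = (132/29) / (23/29) = 132/23.

132/23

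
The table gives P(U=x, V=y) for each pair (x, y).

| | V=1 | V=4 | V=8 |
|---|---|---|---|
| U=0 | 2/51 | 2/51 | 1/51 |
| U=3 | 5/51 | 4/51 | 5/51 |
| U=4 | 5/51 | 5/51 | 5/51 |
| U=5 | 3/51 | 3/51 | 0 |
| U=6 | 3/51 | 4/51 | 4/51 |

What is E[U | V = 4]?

P(V = 4) = 6/17.
Σ U·P over the event = 0·(2/51) + 3·(4/51) + 4·(5/51) + 5·(3/51) + 6·(4/51) = 71/51.
E[U | V = 4] = (71/51) / (6/17) = 71/18.

71/18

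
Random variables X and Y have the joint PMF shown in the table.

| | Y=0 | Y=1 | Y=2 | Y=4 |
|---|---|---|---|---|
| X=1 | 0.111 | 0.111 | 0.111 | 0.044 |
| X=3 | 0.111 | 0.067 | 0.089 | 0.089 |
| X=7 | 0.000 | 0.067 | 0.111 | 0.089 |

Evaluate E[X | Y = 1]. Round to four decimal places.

3.1878

P(Y = 1) = 0.245.
Σ X·P over the event = 1·(0.111) + 3·(0.067) + 7·(0.067) = 0.781.
E[X | Y = 1] = (0.781) / (0.245) = 3.1878.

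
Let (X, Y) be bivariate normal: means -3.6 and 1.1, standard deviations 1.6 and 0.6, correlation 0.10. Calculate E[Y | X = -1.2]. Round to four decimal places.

1.1900

For a bivariate normal, E[Y | X=x] = μ_Y + ρ·(σ_Y/σ_X)·(x − μ_X).
E[Y | X=-1.2] = 1.1 + (0.10)·(0.6/1.6)·(-1.2 − (-3.6)) = 1.1 + (0.0375)·(2.4) = 1.1900.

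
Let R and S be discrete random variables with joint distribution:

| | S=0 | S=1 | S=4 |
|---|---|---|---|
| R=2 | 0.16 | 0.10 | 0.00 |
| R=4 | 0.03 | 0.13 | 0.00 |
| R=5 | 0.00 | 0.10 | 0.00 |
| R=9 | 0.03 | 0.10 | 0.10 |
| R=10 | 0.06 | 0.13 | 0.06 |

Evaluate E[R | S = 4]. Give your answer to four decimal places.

9.3750

P(S = 4) = 0.16.
Summing R·P(R=x,S=y) over the conditioning event gives 1.50.
E[R | S = 4] = (1.50) / (0.16) = 9.3750.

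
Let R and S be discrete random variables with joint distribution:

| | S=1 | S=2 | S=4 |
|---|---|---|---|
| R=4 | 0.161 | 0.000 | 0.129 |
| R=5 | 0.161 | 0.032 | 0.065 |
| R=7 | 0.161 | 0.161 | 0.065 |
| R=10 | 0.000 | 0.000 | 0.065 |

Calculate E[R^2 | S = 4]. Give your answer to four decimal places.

P(S = 4) = 0.324.
Σ R^2·P over the event = 16·(0.129) + 25·(0.065) + 49·(0.065) + 100·(0.065) = 13.374.
E[R^2 | S = 4] = (13.374) / (0.324) = 41.2778.

41.2778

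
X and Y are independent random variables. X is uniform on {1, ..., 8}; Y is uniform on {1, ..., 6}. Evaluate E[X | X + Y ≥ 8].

P(X + Y ≥ 8) = 9/16.
Summing X·P(x,y) over outcomes with X + Y ≥ 8 gives 10/3.
E[X | X + Y ≥ 8] = (10/3) / (9/16) = 160/27.

160/27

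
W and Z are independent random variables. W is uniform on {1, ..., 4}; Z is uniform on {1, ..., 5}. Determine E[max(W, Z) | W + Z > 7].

14/3

Outcomes with W + Z > 7: (3,5), (4,4), (4,5), each with probability 1/20.
E[max(W, Z) | W + Z > 7] = (5 + 4 + 5) / 3 = 14/3.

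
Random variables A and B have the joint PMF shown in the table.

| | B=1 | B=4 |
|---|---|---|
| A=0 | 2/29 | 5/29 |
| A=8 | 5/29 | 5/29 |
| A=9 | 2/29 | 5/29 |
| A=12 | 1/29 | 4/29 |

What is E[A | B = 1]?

7

P(B = 1) = 10/29.
Σ A·P over the event = 0·(2/29) + 8·(5/29) + 9·(2/29) + 12·(1/29) = 70/29.
E[A | B = 1] = (70/29) / (10/29) = 7.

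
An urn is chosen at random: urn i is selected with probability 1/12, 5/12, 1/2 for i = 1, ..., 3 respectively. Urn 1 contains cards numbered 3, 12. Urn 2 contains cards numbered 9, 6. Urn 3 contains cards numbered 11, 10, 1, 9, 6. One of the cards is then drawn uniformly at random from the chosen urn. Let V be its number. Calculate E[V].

E[V | urn 1] = (3+12)/2 = 15/2.
E[V | urn 2] = (9+6)/2 = 15/2.
E[V | urn 3] = (11+10+1+9+6)/5 = 37/5.
E[V] = (1/12)·(15/2) + (5/12)·(15/2) + (1/2)·(37/5) = 149/20.

149/20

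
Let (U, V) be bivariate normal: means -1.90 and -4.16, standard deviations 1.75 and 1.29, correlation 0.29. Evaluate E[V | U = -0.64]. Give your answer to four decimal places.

-3.8906

For a bivariate normal, E[V | U=x] = μ_V + ρ·(σ_V/σ_U)·(x − μ_U).
E[V | U=-0.64] = -4.16 + (0.29)·(1.29/1.75)·(-0.64 − (-1.90)) = -4.16 + (0.21377)·(1.26) = -3.8906.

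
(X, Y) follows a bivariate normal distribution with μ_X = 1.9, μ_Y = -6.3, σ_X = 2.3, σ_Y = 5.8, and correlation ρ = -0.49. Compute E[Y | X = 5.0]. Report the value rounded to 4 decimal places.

The regression of Y on X has slope ρ·σ_Y/σ_X and passes through (μ_X, μ_Y).
E[Y | X=5.0] = -6.3 + (-0.49)·(5.8/2.3)·(5.0 − (1.9)) = -6.3 + (-1.23565)·(3.1) = -10.1305.

-10.1305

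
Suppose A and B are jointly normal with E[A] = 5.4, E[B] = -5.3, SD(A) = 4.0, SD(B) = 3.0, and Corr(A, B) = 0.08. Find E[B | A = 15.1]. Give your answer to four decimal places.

The regression of B on A has slope ρ·σ_B/σ_A and passes through (μ_A, μ_B).
E[B | A=15.1] = -5.3 + (0.08)·(3.0/4.0)·(15.1 − (5.4)) = -5.3 + (0.06)·(9.7) = -4.7180.

-4.7180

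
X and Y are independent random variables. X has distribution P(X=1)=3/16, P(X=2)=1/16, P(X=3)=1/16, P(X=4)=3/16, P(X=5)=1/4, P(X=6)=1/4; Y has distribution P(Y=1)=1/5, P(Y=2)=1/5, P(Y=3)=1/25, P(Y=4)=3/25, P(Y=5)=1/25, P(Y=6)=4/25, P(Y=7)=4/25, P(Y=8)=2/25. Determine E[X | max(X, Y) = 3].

38/15

P(max(X, Y) = 3) = 3/80.
Summing X·P(x,y) over outcomes with max(X, Y) = 3 gives 19/200.
E[X | max(X, Y) = 3] = (19/200) / (3/80) = 38/15.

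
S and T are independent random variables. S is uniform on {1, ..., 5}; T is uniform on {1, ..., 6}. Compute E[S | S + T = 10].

9/2

Outcomes with S + T = 10: (4,6), (5,5), each with probability 1/30.
E[S | S + T = 10] = (4 + 5) / 2 = 9/2.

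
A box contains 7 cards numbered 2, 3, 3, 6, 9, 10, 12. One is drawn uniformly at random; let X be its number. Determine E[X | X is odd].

5

P(X is odd) = 3/7.
Σ over the event: 3·2/7 + 9·1/7 = 15/7.
E[X | X is odd] = (15/7) / (3/7) = 5.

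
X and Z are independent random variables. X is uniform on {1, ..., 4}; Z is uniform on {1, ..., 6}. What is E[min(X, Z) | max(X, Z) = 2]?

Outcomes with max(X, Z) = 2: (1,2), (2,1), (2,2), each with probability 1/24.
E[min(X, Z) | max(X, Z) = 2] = (1 + 1 + 2) / 3 = 4/3.

4/3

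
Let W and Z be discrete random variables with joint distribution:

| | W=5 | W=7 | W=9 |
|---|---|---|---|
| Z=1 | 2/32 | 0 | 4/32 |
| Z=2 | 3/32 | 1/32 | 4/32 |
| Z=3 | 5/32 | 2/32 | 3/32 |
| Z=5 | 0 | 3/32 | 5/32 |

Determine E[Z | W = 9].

P(W = 9) = 1/2.
Σ Z·P over the event = 1·(4/32) + 2·(4/32) + 3·(3/32) + 5·(5/32) = 23/16.
E[Z | W = 9] = (23/16) / (1/2) = 23/8.

23/8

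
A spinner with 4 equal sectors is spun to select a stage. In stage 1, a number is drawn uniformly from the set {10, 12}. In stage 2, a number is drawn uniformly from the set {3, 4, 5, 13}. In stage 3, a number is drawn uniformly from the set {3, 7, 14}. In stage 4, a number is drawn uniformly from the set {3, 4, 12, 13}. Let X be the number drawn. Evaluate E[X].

133/16

E[X | stage 1] = (10+12)/2 = 11.
E[X | stage 2] = (3+4+5+13)/4 = 25/4.
E[X | stage 3] = (3+7+14)/3 = 8.
E[X | stage 4] = (3+4+12+13)/4 = 8.
By the law of total expectation,
E[X] = (1/4)·(11) + (1/4)·(25/4) + (1/4)·(8) + (1/4)·(8) = 133/16.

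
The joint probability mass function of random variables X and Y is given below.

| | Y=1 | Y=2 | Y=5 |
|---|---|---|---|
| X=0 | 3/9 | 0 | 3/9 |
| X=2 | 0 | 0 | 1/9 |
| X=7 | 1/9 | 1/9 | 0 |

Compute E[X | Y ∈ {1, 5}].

9/8

P(Y ∈ {1, 5}) = 8/9.
Σ X·P over the event = 0·(3/9) + 0·(3/9) + 2·(1/9) + 7·(1/9) = 1.
E[X | Y ∈ {1, 5}] = (1) / (8/9) = 9/8.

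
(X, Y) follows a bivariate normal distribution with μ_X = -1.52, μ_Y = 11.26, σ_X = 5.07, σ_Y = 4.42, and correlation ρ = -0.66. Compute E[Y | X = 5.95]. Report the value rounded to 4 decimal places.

6.9619

For a bivariate normal, E[Y | X=x] = μ_Y + ρ·(σ_Y/σ_X)·(x − μ_X).
E[Y | X=5.95] = 11.26 + (-0.66)·(4.42/5.07)·(5.95 − (-1.52)) = 11.26 + (-0.57538)·(7.47) = 6.9619.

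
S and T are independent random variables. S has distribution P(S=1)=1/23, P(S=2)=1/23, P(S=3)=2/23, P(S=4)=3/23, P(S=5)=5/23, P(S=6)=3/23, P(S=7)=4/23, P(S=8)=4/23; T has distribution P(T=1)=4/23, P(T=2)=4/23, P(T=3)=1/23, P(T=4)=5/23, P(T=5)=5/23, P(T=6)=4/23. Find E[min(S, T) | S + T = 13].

P(S + T = 13) = 36/529.
Summing min(S,T)·P(x,y) over outcomes with S + T = 13 gives 196/529.
E[min(S, T) | S + T = 13] = (196/529) / (36/529) = 49/9.

49/9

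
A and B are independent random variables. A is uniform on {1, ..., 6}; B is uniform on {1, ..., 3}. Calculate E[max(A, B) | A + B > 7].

P(A + B > 7) = 1/6.
Summing max(A,B)·P(x,y) over outcomes with A + B > 7 gives 17/18.
E[max(A, B) | A + B > 7] = (17/18) / (1/6) = 17/3.

17/3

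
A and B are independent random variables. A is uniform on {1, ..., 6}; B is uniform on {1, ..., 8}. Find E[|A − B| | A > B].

P(A > B) = 5/16.
Summing |A−B|·P(x,y) over outcomes with A > B gives 35/48.
E[|A − B| | A > B] = (35/48) / (5/16) = 7/3.

7/3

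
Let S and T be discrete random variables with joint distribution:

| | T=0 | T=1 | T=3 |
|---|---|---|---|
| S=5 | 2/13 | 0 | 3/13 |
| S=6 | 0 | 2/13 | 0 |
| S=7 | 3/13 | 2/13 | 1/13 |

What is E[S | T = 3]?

P(T = 3) = 4/13.
Summing S·P(S=x,T=y) over the conditioning event gives 22/13.
E[S | T = 3] = (22/13) / (4/13) = 11/2.

11/2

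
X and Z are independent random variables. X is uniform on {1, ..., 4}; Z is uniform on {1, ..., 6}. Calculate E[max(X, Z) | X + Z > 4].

P(X + Z > 4) = 3/4.
Summing max(X,Z)·P(x,y) over outcomes with X + Z > 4 gives 27/8.
E[max(X, Z) | X + Z > 4] = (27/8) / (3/4) = 9/2.

9/2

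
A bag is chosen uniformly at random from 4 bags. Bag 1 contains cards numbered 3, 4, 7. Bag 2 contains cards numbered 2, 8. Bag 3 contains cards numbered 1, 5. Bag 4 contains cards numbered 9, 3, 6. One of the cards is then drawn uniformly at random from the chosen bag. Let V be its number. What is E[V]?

E[V | bag 1] = (3+4+7)/3 = 14/3.
E[V | bag 2] = (2+8)/2 = 5.
E[V | bag 3] = (1+5)/2 = 3.
E[V | bag 4] = (9+3+6)/3 = 6.
By the law of total expectation,
E[V] = (1/4)·(14/3) + (1/4)·(5) + (1/4)·(3) + (1/4)·(6) = 14/3.

14/3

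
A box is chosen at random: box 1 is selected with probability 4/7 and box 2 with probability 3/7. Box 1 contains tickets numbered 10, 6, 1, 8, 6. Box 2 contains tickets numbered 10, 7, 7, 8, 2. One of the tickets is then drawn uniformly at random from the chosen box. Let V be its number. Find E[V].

E[V | box 1] = (10+6+1+8+6)/5 = 31/5.
E[V | box 2] = (10+7+7+8+2)/5 = 34/5.
By the law of total expectation,
E[V] = (4/7)·(31/5) + (3/7)·(34/5) = 226/35.

226/35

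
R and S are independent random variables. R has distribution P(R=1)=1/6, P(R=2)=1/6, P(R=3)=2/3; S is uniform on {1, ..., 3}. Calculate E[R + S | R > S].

P(R > S) = 1/2.
Summing (R+S)·P(x,y) over outcomes with R > S gives 13/6.
E[R + S | R > S] = (13/6) / (1/2) = 13/3.

13/3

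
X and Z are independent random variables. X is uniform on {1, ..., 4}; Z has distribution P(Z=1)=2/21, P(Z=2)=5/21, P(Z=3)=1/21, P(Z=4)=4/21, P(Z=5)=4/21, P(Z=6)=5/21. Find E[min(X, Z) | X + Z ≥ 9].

51/14

P(X + Z ≥ 9) = 1/6.
Summing min(X,Z)·P(x,y) over outcomes with X + Z ≥ 9 gives 17/28.
E[min(X, Z) | X + Z ≥ 9] = (17/28) / (1/6) = 51/14.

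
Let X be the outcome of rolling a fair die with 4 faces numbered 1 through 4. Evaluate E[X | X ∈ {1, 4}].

5/2

P(X ∈ {1, 4}) = 1/2.
Σ over the event: 1·1/4 + 4·1/4 = 5/4.
E[X | X ∈ {1, 4}] = (5/4) / (1/2) = 5/2.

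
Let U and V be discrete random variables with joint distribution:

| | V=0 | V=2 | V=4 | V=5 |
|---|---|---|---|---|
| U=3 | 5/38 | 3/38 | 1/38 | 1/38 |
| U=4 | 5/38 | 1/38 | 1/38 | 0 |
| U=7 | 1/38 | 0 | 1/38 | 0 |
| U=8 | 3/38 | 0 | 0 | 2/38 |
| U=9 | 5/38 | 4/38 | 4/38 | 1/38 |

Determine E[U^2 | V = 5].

109/2

P(V = 5) = 2/19.
Σ U^2·P over the event = 9·(1/38) + 64·(2/38) + 81·(1/38) = 109/19.
E[U^2 | V = 5] = (109/19) / (2/19) = 109/2.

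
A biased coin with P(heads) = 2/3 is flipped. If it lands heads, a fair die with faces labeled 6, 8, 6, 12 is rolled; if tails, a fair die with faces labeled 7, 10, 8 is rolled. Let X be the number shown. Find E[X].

E[X | heads] = (6+8+6+12)/4 = 8.
E[X | tails] = (7+10+8)/3 = 25/3.
By the law of total expectation,
E[X] = (2/3)·(8) + (1/3)·(25/3) = 73/9.

73/9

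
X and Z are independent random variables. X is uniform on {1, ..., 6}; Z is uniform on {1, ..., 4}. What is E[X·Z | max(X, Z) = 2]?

8/3

Outcomes with max(X, Z) = 2: (1,2), (2,1), (2,2), each with probability 1/24.
E[X·Z | max(X, Z) = 2] = (2 + 2 + 4) / 3 = 8/3.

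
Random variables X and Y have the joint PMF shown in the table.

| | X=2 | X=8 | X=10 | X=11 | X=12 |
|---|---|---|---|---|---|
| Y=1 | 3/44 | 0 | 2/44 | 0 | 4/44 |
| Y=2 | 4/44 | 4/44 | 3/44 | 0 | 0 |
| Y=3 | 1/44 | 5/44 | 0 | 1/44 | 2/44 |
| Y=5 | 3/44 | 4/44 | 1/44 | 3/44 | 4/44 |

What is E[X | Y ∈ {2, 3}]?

147/20

P(Y ∈ {2, 3}) = 5/11.
Σ X·P over the event = 2·(4/44) + 2·(1/44) + 8·(4/44) + 8·(5/44) + 10·(3/44) + 11·(1/44) + 12·(2/44) = 147/44.
E[X | Y ∈ {2, 3}] = (147/44) / (5/11) = 147/20.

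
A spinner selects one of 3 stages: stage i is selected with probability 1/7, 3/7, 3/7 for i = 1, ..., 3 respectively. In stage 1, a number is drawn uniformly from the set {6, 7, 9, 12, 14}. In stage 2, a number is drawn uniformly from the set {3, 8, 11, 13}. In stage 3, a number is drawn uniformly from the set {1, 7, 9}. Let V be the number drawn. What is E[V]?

151/20

E[V | stage 1] = (6+7+9+12+14)/5 = 48/5.
E[V | stage 2] = (3+8+11+13)/4 = 35/4.
E[V | stage 3] = (1+7+9)/3 = 17/3.
By the law of total expectation,
E[V] = (1/7)·(48/5) + (3/7)·(35/4) + (3/7)·(17/3) = 151/20.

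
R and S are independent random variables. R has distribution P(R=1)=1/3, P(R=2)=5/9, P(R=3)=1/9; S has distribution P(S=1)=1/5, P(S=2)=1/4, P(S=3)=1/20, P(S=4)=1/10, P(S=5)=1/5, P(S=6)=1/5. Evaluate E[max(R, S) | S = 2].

P(S = 2) = 1/4.
Summing max(R,S)·P(x,y) over outcomes with S = 2 gives 19/36.
E[max(R, S) | S = 2] = (19/36) / (1/4) = 19/9.

19/9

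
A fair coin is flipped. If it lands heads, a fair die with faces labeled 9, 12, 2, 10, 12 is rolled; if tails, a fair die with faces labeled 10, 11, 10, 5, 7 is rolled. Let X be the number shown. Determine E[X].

E[X | heads] = (9+12+2+10+12)/5 = 9.
E[X | tails] = (10+11+10+5+7)/5 = 43/5.
E[X] = (1/2)·(9) + (1/2)·(43/5) = 44/5.

44/5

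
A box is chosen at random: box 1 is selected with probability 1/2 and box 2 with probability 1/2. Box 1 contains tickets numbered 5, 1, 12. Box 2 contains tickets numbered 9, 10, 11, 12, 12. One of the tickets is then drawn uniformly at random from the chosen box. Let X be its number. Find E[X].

E[X | box 1] = (5+1+12)/3 = 6.
E[X | box 2] = (9+10+11+12+12)/5 = 54/5.
E[X] = (1/2)·(6) + (1/2)·(54/5) = 42/5.

42/5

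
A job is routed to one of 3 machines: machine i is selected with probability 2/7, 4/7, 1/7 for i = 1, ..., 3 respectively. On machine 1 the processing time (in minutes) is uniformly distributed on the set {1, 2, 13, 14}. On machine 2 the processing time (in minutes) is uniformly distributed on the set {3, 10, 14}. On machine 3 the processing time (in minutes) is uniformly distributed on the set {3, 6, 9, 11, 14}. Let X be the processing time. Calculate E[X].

E[X | machine 1] = (1+2+13+14)/4 = 15/2.
E[X | machine 2] = (3+10+14)/3 = 9.
E[X | machine 3] = (3+6+9+11+14)/5 = 43/5.
By the law of total expectation,
E[X] = (2/7)·(15/2) + (4/7)·(9) + (1/7)·(43/5) = 298/35.

298/35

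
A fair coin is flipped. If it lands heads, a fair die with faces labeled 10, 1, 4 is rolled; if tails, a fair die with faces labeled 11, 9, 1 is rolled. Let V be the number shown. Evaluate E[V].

E[V | heads] = (10+1+4)/3 = 5.
E[V | tails] = (11+9+1)/3 = 7.
By the law of total expectation,
E[V] = (1/2)·(5) + (1/2)·(7) = 6.

6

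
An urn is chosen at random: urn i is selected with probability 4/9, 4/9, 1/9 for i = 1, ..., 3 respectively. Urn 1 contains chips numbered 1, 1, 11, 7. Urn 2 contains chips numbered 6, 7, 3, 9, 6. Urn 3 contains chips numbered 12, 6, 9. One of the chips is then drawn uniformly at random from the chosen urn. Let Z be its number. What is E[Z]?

E[Z | urn 1] = (1+1+11+7)/4 = 5.
E[Z | urn 2] = (6+7+3+9+6)/5 = 31/5.
E[Z | urn 3] = (12+6+9)/3 = 9.
E[Z] = (4/9)·(5) + (4/9)·(31/5) + (1/9)·(9) = 269/45.

269/45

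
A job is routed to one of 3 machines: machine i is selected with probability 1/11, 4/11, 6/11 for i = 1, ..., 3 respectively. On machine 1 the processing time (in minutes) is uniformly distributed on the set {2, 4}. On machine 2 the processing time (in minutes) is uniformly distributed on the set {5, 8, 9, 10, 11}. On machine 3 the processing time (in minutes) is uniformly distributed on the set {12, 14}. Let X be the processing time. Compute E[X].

577/55

E[X | machine 1] = (2+4)/2 = 3.
E[X | machine 2] = (5+8+9+10+11)/5 = 43/5.
E[X | machine 3] = (12+14)/2 = 13.
E[X] = (1/11)·(3) + (4/11)·(43/5) + (6/11)·(13) = 577/55.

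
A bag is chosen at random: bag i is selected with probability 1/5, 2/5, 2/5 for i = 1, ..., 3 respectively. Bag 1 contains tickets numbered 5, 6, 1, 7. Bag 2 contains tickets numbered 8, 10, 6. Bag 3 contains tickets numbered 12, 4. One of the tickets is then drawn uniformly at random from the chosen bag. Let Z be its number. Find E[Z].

E[Z | bag 1] = (5+6+1+7)/4 = 19/4.
E[Z | bag 2] = (8+10+6)/3 = 8.
E[Z | bag 3] = (12+4)/2 = 8.
By the law of total expectation,
E[Z] = (1/5)·(19/4) + (2/5)·(8) + (2/5)·(8) = 147/20.

147/20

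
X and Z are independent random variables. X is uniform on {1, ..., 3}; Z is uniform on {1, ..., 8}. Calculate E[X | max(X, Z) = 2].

5/3

P(max(X, Z) = 2) = 1/8.
Summing X·P(x,y) over outcomes with max(X, Z) = 2 gives 5/24.
E[X | max(X, Z) = 2] = (5/24) / (1/8) = 5/3.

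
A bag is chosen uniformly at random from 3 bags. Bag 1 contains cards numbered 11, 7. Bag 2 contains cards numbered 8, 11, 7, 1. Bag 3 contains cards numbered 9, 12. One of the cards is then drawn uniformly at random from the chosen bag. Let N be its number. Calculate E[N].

35/4

E[N | bag 1] = (11+7)/2 = 9.
E[N | bag 2] = (8+11+7+1)/4 = 27/4.
E[N | bag 3] = (9+12)/2 = 21/2.
By the law of total expectation,
E[N] = (1/3)·(9) + (1/3)·(27/4) + (1/3)·(21/2) = 35/4.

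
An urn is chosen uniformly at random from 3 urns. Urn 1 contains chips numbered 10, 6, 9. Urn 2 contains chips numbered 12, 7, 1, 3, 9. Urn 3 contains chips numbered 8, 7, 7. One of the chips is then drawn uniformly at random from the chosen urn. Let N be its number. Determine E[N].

E[N | urn 1] = (10+6+9)/3 = 25/3.
E[N | urn 2] = (12+7+1+3+9)/5 = 32/5.
E[N | urn 3] = (8+7+7)/3 = 22/3.
E[N] = (1/3)·(25/3) + (1/3)·(32/5) + (1/3)·(22/3) = 331/45.

331/45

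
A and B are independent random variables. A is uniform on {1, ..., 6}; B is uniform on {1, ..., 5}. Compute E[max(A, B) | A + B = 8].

5

P(A + B = 8) = 2/15.
Summing max(A,B)·P(x,y) over outcomes with A + B = 8 gives 2/3.
E[max(A, B) | A + B = 8] = (2/3) / (2/15) = 5.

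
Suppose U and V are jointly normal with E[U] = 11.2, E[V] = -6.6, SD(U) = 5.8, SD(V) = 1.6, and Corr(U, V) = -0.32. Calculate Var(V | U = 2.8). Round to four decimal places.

For a bivariate normal, Var(V | U=x) = σ_V²(1 − ρ²).
Var(V | U=2.8) = (1.6)²·(1 − (-0.32)²) = 2.56·0.8976 = 2.2979.

2.2979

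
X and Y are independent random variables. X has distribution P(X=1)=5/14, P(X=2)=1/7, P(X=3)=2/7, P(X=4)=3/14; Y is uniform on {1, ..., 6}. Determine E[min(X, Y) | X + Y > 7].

64/19

P(X + Y > 7) = 19/84.
Summing min(X,Y)·P(x,y) over outcomes with X + Y > 7 gives 16/21.
E[min(X, Y) | X + Y > 7] = (16/21) / (19/84) = 64/19.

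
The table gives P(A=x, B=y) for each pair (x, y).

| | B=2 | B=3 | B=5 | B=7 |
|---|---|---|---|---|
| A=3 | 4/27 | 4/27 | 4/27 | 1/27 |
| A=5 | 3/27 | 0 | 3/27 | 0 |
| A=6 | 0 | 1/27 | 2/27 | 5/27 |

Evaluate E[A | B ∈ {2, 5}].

33/8

P(B ∈ {2, 5}) = 16/27.
Σ A·P over the event = 3·(4/27) + 3·(4/27) + 5·(3/27) + 5·(3/27) + 6·(2/27) = 22/9.
E[A | B ∈ {2, 5}] = (22/9) / (16/27) = 33/8.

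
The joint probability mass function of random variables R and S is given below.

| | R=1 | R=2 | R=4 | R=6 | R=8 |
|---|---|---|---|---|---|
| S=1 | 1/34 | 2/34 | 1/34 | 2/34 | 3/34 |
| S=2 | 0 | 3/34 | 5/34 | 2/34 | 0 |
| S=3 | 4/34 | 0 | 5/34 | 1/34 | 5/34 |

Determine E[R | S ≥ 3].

P(S ≥ 3) = 15/34.
Σ R·P over the event = 1·(4/34) + 4·(5/34) + 6·(1/34) + 8·(5/34) = 35/17.
E[R | S ≥ 3] = (35/17) / (15/34) = 14/3.

14/3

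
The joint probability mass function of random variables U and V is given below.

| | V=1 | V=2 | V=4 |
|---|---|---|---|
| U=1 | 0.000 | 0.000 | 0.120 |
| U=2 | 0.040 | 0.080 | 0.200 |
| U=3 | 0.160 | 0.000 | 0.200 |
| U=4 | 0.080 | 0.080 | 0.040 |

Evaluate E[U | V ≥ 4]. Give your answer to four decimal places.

P(V ≥ 4) = 0.560.
Σ U·P over the event = 1·(0.120) + 2·(0.200) + 3·(0.200) + 4·(0.040) = 1.280.
E[U | V ≥ 4] = (1.280) / (0.560) = 2.2857.

2.2857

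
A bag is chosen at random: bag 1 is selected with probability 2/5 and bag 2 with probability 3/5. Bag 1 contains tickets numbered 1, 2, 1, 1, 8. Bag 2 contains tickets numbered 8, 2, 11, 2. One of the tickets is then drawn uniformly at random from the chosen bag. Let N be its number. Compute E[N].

E[N | bag 1] = (1+2+1+1+8)/5 = 13/5.
E[N | bag 2] = (8+2+11+2)/4 = 23/4.
E[N] = (2/5)·(13/5) + (3/5)·(23/4) = 449/100.

449/100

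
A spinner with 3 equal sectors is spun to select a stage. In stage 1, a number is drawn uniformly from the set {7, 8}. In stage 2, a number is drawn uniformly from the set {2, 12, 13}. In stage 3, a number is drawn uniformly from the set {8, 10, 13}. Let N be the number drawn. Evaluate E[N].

E[N | stage 1] = (7+8)/2 = 15/2.
E[N | stage 2] = (2+12+13)/3 = 9.
E[N | stage 3] = (8+10+13)/3 = 31/3.
By the law of total expectation,
E[N] = (1/3)·(15/2) + (1/3)·(9) + (1/3)·(31/3) = 161/18.

161/18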